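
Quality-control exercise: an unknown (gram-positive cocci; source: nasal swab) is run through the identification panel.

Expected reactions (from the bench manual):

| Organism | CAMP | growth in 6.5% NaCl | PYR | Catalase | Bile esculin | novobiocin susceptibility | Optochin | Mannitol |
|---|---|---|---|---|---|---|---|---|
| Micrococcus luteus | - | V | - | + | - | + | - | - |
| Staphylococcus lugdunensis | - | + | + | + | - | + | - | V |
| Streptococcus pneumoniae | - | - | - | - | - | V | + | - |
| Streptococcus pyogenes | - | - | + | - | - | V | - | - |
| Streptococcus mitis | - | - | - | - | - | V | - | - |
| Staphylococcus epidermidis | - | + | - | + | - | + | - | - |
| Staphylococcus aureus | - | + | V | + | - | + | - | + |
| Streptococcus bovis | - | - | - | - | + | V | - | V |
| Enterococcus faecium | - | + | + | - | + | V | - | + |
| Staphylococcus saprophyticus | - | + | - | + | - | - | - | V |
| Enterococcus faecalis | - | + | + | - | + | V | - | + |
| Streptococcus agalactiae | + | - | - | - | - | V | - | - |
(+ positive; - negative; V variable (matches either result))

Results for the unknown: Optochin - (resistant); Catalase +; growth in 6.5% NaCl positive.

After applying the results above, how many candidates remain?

growth in 6.5% NaCl +: excludes 5 organisms — 7 left.
Catalase +: excludes Enterococcus faecium, Enterococcus faecalis — 5 left.
Optochin -: all 5 remaining candidates are consistent.
Still consistent: Micrococcus luteus, Staphylococcus aureus, Staphylococcus epidermidis, Staphylococcus lugdunensis, Staphylococcus saprophyticus.

5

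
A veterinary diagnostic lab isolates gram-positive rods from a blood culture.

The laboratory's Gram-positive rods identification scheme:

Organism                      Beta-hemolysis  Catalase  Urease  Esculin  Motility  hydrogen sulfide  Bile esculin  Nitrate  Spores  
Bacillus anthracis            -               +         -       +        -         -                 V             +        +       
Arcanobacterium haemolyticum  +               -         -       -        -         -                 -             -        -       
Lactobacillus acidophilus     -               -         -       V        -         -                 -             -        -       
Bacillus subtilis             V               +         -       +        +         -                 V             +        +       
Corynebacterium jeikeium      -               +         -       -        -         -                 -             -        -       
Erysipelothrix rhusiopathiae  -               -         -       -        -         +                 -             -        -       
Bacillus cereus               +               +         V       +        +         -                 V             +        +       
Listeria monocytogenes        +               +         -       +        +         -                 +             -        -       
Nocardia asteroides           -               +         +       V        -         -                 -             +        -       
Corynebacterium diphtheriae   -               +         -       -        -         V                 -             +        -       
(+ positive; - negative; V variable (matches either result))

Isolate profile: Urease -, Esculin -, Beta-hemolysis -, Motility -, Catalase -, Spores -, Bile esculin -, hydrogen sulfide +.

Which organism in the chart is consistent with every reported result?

Catalase -: excludes 7 organisms — 3 left.
Beta-hemolysis -: excludes Arcanobacterium haemolyticum — 2 left.
Esculin -: all 2 remaining candidates are consistent.
hydrogen sulfide +: excludes Lactobacillus acidophilus — 1 left.
Motility -: the one remaining candidate is consistent.
Bile esculin -: the one remaining candidate is consistent.
Spores -: the one remaining candidate is consistent.
Urease -: the one remaining candidate is consistent.

Erysipelothrix rhusiopathiae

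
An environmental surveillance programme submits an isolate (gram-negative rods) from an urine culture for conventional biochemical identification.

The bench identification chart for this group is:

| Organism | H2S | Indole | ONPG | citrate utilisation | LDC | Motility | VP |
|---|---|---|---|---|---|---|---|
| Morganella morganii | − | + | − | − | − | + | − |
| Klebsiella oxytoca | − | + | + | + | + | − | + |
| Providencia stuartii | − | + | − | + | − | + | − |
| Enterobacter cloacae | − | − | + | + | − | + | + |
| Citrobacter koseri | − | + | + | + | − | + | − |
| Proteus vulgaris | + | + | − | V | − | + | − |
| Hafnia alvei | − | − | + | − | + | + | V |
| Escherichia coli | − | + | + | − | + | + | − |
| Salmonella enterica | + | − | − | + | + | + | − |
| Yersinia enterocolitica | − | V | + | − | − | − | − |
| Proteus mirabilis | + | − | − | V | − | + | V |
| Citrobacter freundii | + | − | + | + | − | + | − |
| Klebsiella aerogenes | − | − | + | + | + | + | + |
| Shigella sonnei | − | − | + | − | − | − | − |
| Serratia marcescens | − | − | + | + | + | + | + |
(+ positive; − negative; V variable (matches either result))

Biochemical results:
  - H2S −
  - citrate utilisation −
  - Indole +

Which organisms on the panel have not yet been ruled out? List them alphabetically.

Escherichia coli, Morganella morganii, Yersinia enterocolitica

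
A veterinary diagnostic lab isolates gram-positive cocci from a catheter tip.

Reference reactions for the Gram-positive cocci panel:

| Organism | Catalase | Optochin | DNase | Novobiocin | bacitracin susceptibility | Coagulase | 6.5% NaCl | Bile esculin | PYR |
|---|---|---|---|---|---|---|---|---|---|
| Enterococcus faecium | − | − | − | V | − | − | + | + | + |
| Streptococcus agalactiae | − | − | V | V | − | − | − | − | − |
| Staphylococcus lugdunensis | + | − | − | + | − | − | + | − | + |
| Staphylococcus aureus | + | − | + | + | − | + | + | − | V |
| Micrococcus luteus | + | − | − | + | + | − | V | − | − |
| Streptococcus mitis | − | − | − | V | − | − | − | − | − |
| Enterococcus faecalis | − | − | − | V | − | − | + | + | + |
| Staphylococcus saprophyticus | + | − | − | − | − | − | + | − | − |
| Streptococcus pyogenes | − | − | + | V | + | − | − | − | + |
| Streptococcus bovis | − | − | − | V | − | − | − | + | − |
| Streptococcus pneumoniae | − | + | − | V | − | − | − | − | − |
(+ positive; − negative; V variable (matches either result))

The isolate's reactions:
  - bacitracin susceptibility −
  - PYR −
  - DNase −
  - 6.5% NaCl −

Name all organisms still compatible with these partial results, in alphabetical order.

Streptococcus agalactiae, Streptococcus bovis, Streptococcus mitis, Streptococcus pneumoniae

PYR −: excludes Enterococcus faecium, Staphylococcus lugdunensis, Enterococcus faecalis, Streptococcus pyogenes — 7 left.
6.5% NaCl −: excludes Staphylococcus aureus, Staphylococcus saprophyticus — 5 left.
DNase −: all 5 remaining candidates are consistent.
bacitracin susceptibility −: excludes Micrococcus luteus — 4 left.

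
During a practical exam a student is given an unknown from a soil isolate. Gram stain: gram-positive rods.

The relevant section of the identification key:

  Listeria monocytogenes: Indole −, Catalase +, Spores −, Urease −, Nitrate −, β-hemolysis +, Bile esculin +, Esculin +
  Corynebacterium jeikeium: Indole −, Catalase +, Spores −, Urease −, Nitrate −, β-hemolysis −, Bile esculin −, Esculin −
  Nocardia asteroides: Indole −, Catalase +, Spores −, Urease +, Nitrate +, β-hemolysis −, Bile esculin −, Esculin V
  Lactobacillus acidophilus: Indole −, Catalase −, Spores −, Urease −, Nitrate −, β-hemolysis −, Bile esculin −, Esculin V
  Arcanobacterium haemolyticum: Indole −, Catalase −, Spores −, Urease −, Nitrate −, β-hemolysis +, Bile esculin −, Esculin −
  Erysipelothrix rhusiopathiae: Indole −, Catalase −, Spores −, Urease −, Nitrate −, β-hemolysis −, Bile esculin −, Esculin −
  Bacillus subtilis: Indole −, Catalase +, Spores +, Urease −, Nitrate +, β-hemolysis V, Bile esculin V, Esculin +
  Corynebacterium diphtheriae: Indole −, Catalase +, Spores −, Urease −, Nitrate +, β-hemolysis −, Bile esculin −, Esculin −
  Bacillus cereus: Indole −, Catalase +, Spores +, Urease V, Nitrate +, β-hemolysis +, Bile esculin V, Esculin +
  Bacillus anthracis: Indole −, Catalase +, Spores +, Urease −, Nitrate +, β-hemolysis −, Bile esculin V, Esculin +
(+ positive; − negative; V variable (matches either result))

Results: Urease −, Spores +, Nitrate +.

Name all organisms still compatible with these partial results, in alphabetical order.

Bacillus anthracis, Bacillus cereus, Bacillus subtilis

Spores +: excludes 7 organisms — 3 left.
Urease −: all 3 remaining candidates are consistent.
Nitrate +: all 3 remaining candidates are consistent.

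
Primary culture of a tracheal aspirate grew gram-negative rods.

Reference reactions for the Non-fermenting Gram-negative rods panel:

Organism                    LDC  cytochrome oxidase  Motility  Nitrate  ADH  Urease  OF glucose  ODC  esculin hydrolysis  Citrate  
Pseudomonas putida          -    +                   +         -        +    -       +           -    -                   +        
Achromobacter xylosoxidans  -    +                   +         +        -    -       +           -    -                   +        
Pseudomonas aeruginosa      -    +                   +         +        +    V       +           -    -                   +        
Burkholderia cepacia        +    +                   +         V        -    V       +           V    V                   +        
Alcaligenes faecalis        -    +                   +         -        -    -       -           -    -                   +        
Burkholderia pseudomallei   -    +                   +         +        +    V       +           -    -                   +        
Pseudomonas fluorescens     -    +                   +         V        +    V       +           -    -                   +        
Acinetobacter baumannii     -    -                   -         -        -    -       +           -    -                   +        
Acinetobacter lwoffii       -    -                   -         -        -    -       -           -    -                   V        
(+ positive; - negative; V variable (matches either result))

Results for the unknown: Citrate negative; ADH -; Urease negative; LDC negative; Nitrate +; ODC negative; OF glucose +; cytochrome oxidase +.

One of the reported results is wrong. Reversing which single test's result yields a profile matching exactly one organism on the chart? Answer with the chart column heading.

Citrate

As reported, no row in the chart matches all 8 reactions.
Reversing ODC → still no organism matches.
Reversing Urease → still no organism matches.
Reversing cytochrome oxidase → still no organism matches.
Reversing Citrate (to +) → unique match: Achromobacter xylosoxidans.
Reversing LDC → still no organism matches.
Reversing ADH → still no organism matches.
Reversing Nitrate → still no organism matches.
Reversing OF glucose → still no organism matches.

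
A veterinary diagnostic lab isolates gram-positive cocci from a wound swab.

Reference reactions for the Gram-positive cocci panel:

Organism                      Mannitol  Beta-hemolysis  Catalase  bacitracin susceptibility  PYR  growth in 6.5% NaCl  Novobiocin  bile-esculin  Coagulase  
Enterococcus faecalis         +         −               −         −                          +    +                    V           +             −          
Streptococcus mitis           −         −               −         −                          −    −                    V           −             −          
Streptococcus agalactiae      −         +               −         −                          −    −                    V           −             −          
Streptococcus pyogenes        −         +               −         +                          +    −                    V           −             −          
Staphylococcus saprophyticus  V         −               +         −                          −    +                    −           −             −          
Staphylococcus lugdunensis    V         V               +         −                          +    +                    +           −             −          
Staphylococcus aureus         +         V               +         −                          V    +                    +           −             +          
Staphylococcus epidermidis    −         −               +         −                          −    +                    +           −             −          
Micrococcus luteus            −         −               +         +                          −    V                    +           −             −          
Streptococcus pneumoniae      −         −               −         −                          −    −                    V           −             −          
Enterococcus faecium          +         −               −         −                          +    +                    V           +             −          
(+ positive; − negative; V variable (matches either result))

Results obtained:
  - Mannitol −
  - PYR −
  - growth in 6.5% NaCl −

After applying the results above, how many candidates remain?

4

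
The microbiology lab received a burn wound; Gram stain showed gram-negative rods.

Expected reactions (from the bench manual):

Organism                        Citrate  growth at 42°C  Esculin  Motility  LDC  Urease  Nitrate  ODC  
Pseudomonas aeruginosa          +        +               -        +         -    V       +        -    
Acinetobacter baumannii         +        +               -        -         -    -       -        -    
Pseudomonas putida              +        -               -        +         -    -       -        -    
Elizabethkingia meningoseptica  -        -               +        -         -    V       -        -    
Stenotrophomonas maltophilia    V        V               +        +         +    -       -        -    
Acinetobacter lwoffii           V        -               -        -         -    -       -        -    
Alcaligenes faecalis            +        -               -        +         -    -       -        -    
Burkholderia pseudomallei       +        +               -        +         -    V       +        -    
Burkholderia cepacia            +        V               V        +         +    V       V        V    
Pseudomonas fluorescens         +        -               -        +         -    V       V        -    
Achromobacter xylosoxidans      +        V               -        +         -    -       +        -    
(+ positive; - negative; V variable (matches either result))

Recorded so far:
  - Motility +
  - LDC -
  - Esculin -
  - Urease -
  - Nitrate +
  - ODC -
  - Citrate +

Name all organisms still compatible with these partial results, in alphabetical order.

Achromobacter xylosoxidans, Burkholderia pseudomallei, Pseudomonas aeruginosa, Pseudomonas fluorescens

LDC -: excludes Stenotrophomonas maltophilia, Burkholderia cepacia — 9 left.
Motility +: excludes Acinetobacter baumannii, Elizabethkingia meningoseptica, Acinetobacter lwoffii — 6 left.
Nitrate +: excludes Pseudomonas putida, Alcaligenes faecalis — 4 left.
Esculin -: all 4 remaining candidates are consistent.
ODC -: all 4 remaining candidates are consistent.
Urease -: all 4 remaining candidates are consistent.
Citrate +: all 4 remaining candidates are consistent.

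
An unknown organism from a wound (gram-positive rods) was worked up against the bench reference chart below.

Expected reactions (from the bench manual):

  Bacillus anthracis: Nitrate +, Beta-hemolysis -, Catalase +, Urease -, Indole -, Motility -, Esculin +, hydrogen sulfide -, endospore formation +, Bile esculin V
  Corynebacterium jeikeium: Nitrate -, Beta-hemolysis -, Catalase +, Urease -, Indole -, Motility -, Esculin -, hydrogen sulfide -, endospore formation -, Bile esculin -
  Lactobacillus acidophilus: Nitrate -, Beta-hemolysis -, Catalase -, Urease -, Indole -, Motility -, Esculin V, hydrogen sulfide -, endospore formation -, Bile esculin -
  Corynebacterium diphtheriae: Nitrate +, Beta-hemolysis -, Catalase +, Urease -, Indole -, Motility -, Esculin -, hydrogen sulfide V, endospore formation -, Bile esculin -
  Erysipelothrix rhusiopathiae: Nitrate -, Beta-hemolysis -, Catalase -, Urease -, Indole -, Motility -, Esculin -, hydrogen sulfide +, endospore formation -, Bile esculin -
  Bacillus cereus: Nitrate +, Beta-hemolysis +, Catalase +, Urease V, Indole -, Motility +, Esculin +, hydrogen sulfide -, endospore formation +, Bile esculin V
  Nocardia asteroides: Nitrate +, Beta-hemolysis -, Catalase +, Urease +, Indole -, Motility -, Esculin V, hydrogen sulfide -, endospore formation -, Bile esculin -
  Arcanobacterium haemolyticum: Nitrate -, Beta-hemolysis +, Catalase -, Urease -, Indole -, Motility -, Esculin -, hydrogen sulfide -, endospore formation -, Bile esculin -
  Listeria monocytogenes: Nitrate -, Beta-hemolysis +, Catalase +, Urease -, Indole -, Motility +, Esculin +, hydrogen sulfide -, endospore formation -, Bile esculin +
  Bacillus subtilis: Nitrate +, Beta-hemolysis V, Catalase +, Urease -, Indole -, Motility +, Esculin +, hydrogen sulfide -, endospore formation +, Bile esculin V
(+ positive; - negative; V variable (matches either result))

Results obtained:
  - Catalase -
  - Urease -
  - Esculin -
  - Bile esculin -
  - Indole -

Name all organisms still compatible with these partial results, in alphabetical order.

Arcanobacterium haemolyticum, Erysipelothrix rhusiopathiae, Lactobacillus acidophilus

Bile esculin -: excludes Listeria monocytogenes — 9 left.
Indole -: all 9 remaining candidates are consistent.
Urease -: excludes Nocardia asteroides — 8 left.
Esculin -: excludes Bacillus anthracis, Bacillus cereus, Bacillus subtilis — 5 left.
Catalase -: excludes Corynebacterium jeikeium, Corynebacterium diphtheriae — 3 left.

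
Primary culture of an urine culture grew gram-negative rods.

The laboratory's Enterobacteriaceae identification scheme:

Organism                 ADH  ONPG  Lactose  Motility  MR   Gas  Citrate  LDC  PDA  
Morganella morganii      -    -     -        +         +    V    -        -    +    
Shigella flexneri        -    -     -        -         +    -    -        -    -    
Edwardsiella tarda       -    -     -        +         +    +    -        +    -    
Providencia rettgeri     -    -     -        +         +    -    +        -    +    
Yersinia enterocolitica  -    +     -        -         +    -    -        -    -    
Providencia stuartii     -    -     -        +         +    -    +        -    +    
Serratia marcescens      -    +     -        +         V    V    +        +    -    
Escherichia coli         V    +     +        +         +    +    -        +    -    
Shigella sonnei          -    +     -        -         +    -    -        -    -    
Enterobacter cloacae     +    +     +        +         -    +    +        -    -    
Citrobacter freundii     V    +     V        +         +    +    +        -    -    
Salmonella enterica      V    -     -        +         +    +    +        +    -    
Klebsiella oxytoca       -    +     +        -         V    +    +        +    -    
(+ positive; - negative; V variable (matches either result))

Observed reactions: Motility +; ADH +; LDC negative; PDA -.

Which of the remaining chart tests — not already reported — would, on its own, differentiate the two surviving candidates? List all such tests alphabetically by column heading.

PDA -: excludes Morganella morganii, Providencia rettgeri, Providencia stuartii — 10 left.
Motility +: excludes Shigella flexneri, Yersinia enterocolitica, Shigella sonnei, Klebsiella oxytoca — 6 left.
ADH +: excludes Edwardsiella tarda, Serratia marcescens — 4 left.
LDC -: excludes Escherichia coli, Salmonella enterica — 2 left.
Two candidates remain: Citrobacter freundii and Enterobacter cloacae.
  ONPG: + vs + — same for both, does not separate.
  Lactose: V vs + — variable for at least one, does not separate.
  MR: Citrobacter freundii +, Enterobacter cloacae - — discriminates.
  Gas: + vs + — same for both, does not separate.
  Citrate: + vs + — same for both, does not separate.

MR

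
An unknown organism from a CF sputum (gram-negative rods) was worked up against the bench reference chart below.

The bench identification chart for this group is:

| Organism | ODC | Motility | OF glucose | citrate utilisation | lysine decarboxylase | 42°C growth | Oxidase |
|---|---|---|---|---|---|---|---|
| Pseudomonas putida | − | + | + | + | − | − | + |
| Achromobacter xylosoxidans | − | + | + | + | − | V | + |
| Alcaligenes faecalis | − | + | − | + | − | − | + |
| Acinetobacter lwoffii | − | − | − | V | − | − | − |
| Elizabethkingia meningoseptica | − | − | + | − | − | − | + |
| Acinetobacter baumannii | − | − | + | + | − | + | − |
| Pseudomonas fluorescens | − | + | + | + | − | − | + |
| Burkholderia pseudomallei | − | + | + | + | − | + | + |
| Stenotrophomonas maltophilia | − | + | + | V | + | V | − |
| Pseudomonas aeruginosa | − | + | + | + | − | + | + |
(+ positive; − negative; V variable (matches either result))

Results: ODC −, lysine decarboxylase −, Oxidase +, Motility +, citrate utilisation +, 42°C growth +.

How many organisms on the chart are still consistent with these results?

lysine decarboxylase −: excludes Stenotrophomonas maltophilia — 9 left.
Oxidase +: excludes Acinetobacter lwoffii, Acinetobacter baumannii — 7 left.
citrate utilisation +: excludes Elizabethkingia meningoseptica — 6 left.
Motility +: all 6 remaining candidates are consistent.
ODC −: all 6 remaining candidates are consistent.
42°C growth +: excludes Pseudomonas putida, Alcaligenes faecalis, Pseudomonas fluorescens — 3 left.
Still consistent: Achromobacter xylosoxidans, Burkholderia pseudomallei, Pseudomonas aeruginosa.

3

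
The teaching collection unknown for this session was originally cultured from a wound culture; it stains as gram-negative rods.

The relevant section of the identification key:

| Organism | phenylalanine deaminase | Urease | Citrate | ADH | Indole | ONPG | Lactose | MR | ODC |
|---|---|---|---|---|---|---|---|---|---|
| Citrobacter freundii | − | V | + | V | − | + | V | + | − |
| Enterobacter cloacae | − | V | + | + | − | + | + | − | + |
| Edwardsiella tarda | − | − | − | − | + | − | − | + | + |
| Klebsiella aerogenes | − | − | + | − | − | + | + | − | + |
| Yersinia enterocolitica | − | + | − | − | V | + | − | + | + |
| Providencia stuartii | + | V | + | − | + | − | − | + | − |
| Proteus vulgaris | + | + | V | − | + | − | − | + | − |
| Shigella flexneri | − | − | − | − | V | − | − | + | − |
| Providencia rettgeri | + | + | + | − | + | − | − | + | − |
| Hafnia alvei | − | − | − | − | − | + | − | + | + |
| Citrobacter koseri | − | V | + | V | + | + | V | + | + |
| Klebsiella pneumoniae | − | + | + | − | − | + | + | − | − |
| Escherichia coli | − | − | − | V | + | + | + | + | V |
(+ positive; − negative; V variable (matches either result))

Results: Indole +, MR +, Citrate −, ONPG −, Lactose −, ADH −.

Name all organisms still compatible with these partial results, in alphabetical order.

Edwardsiella tarda, Proteus vulgaris, Shigella flexneri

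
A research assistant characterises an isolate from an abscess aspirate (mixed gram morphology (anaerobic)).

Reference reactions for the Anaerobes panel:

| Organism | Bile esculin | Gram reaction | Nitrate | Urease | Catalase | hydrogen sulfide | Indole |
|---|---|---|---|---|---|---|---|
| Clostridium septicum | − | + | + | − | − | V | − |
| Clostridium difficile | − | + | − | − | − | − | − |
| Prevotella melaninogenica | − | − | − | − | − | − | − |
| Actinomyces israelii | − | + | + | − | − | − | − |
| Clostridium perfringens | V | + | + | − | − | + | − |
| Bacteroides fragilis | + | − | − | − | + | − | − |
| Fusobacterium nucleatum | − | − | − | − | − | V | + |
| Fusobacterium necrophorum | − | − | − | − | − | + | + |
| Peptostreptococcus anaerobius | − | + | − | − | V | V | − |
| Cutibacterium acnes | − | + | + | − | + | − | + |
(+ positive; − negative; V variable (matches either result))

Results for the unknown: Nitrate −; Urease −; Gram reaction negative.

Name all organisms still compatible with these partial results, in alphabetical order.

Bacteroides fragilis, Fusobacterium necrophorum, Fusobacterium nucleatum, Prevotella melaninogenica

Nitrate −: excludes Clostridium septicum, Actinomyces israelii, Clostridium perfringens, Cutibacterium acnes — 6 left.
Urease −: all 6 remaining candidates are consistent.
Gram reaction −: excludes Clostridium difficile, Peptostreptococcus anaerobius — 4 left.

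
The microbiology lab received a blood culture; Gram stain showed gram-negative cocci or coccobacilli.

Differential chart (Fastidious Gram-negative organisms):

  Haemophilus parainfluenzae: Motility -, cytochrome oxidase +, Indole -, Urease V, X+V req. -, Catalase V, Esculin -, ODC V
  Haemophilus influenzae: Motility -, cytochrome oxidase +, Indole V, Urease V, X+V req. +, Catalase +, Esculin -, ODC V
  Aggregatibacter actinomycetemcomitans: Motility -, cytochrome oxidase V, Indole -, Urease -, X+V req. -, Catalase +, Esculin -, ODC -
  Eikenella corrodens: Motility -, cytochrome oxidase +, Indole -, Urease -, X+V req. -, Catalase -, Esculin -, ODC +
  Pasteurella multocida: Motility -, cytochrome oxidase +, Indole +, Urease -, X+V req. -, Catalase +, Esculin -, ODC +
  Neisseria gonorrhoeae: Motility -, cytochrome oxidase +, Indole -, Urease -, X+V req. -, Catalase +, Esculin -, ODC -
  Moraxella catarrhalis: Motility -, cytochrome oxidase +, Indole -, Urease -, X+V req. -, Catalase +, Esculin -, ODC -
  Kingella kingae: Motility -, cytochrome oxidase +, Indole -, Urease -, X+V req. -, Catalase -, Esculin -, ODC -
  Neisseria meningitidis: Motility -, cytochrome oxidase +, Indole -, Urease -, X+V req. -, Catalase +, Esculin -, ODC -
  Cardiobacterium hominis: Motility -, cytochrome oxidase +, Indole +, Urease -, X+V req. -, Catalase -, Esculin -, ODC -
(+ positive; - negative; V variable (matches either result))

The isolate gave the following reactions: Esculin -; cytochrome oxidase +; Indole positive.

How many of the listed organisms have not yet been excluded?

Indole +: excludes 7 organisms — 3 left.
cytochrome oxidase +: all 3 remaining candidates are consistent.
Esculin -: all 3 remaining candidates are consistent.
Still consistent: Cardiobacterium hominis, Haemophilus influenzae, Pasteurella multocida.

3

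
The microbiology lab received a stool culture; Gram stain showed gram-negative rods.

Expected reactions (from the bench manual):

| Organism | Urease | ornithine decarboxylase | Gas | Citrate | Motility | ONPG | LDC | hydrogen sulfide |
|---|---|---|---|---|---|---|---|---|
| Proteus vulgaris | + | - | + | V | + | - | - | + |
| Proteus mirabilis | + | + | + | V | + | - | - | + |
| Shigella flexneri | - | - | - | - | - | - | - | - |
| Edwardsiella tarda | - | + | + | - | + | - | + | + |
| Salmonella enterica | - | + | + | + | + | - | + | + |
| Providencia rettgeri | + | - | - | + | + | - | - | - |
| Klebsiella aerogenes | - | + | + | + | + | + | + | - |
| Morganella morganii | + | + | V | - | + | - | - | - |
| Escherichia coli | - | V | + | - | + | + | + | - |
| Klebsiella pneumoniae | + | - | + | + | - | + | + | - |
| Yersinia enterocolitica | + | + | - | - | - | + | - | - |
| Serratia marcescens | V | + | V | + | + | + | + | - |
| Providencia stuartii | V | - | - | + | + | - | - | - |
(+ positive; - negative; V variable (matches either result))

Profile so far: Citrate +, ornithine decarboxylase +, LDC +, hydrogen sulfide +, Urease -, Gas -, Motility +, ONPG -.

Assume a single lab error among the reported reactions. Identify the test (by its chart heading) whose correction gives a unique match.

As reported, no row in the chart matches all 8 reactions.
Reversing ornithine decarboxylase → still no organism matches.
Reversing LDC → still no organism matches.
Reversing Citrate → still no organism matches.
Reversing hydrogen sulfide → still no organism matches.
Reversing Urease → still no organism matches.
Reversing Gas (to +) → unique match: Salmonella enterica.
Reversing ONPG → still no organism matches.
Reversing Motility → still no organism matches.

Gas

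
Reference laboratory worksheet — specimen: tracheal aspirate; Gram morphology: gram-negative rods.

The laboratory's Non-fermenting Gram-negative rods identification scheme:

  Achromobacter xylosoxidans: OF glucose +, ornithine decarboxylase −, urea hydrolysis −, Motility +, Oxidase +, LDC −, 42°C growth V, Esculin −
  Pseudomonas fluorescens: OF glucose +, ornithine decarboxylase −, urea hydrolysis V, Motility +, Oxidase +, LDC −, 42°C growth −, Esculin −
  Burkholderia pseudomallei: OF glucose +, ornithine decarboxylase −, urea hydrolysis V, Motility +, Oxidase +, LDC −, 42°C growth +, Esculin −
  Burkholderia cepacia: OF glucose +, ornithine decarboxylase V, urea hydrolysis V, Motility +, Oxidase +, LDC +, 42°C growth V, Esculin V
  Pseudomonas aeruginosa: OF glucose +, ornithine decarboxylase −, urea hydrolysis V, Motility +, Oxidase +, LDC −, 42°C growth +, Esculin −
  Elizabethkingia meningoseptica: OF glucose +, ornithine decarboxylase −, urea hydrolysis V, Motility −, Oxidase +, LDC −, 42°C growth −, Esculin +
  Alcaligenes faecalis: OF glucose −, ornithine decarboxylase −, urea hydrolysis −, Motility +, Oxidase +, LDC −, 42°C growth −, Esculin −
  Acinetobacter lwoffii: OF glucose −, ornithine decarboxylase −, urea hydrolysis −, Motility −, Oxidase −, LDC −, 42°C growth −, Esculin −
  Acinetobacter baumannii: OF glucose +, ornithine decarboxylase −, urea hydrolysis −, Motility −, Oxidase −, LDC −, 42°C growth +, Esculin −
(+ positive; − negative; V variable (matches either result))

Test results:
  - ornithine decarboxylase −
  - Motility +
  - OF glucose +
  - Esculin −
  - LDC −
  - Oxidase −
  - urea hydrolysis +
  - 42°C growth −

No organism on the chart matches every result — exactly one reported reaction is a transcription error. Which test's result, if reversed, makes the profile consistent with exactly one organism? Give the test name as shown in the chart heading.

As reported, no row in the chart matches all 8 reactions.
Reversing OF glucose → still no organism matches.
Reversing 42°C growth → still no organism matches.
Reversing Motility → still no organism matches.
Reversing urea hydrolysis → still no organism matches.
Reversing Esculin → still no organism matches.
Reversing LDC → still no organism matches.
Reversing ornithine decarboxylase → still no organism matches.
Reversing Oxidase (to +) → unique match: Pseudomonas fluorescens.

Oxidase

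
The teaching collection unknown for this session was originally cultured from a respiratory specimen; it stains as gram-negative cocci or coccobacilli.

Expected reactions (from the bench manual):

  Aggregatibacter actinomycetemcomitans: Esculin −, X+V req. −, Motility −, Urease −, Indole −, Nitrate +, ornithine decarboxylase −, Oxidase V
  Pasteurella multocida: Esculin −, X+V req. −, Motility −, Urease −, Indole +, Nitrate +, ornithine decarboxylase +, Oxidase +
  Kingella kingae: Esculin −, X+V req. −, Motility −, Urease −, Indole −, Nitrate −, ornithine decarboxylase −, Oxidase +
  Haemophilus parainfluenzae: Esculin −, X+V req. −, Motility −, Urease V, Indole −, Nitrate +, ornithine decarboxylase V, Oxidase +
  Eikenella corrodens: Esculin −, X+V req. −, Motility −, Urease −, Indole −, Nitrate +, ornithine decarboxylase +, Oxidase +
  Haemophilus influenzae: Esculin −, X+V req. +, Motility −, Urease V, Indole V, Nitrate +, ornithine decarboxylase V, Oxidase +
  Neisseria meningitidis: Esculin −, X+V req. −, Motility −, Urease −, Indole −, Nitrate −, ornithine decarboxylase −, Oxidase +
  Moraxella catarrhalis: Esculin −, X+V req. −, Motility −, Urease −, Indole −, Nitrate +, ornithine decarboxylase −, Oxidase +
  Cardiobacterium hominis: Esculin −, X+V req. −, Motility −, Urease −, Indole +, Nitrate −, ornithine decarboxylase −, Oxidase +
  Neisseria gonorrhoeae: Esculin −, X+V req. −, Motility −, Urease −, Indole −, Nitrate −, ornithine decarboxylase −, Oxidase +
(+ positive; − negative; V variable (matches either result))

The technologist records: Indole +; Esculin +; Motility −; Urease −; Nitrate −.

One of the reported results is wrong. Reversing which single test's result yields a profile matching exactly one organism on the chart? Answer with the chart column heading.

Esculin

As reported, no row in the chart matches all 5 reactions.
Reversing Motility → still no organism matches.
Reversing Nitrate → still no organism matches.
Reversing Indole → still no organism matches.
Reversing Esculin (to −) → unique match: Cardiobacterium hominis.
Reversing Urease → still no organism matches.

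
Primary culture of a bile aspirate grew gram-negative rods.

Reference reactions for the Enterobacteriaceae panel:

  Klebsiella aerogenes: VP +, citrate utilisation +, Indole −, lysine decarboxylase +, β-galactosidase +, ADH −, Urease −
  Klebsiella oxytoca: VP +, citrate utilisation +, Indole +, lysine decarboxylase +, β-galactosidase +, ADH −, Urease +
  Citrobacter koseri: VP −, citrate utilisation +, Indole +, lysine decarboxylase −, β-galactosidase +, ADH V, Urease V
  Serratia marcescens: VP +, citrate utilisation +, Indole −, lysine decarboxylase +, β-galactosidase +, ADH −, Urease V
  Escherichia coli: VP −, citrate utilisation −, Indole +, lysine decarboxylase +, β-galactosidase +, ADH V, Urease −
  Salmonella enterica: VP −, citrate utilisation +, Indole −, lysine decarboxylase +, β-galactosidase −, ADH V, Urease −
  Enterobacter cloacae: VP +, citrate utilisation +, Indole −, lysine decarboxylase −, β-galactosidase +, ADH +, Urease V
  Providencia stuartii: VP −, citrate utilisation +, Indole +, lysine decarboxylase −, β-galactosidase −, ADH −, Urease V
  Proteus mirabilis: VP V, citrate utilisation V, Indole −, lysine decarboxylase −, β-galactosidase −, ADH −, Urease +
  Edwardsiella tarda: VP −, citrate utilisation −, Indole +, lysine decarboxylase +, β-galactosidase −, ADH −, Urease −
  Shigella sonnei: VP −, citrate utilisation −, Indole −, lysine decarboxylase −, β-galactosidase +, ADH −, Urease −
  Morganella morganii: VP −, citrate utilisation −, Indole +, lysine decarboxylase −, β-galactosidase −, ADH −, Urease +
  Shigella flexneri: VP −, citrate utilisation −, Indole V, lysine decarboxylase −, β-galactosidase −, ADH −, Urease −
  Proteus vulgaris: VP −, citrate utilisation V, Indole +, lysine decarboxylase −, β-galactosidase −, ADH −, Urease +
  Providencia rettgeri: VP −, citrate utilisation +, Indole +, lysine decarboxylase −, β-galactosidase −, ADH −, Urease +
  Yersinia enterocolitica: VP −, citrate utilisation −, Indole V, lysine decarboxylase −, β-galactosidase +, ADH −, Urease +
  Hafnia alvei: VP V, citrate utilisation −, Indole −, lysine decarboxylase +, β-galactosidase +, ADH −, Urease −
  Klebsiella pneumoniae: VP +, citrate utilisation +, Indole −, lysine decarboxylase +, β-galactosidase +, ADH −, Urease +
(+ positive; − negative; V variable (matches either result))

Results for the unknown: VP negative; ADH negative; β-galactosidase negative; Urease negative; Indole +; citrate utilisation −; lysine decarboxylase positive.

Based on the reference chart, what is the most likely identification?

Edwardsiella tarda

VP −: excludes 5 organisms — 13 left.
β-galactosidase −: excludes 5 organisms — 8 left.
ADH −: all 8 remaining candidates are consistent.
citrate utilisation −: excludes Salmonella enterica, Providencia stuartii, Providencia rettgeri — 5 left.
lysine decarboxylase +: excludes Proteus mirabilis, Morganella morganii, Shigella flexneri, Proteus vulgaris — 1 left.
Urease −: the one remaining candidate is consistent.
Indole +: the one remaining candidate is consistent.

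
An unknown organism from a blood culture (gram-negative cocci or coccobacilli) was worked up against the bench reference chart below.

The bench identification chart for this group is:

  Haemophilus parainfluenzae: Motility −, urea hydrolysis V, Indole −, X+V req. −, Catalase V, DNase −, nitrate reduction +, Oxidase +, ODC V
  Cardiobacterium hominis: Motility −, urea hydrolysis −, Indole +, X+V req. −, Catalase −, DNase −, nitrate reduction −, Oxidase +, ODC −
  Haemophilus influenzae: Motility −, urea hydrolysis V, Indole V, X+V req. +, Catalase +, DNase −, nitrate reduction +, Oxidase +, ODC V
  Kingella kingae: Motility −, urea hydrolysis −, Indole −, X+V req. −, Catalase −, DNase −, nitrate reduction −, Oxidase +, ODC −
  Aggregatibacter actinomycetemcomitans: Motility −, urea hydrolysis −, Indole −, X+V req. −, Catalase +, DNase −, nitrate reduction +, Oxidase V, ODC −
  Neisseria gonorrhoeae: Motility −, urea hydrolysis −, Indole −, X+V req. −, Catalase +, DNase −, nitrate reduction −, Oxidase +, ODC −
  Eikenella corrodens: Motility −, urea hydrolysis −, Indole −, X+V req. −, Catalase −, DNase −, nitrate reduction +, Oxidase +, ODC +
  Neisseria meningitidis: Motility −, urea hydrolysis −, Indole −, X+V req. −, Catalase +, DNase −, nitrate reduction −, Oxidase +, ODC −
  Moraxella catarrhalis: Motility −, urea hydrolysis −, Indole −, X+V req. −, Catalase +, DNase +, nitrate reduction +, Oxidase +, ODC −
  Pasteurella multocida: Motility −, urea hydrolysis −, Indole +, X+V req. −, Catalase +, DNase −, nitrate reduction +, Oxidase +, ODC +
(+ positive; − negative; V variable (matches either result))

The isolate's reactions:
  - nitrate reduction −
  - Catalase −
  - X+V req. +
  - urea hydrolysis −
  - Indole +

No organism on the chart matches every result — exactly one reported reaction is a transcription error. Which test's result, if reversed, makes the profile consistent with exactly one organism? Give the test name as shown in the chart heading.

As reported, no row in the chart matches all 5 reactions.
Reversing urea hydrolysis → still no organism matches.
Reversing Catalase → still no organism matches.
Reversing X+V req. (to −) → unique match: Cardiobacterium hominis.
Reversing Indole → still no organism matches.
Reversing nitrate reduction → still no organism matches.

X+V req.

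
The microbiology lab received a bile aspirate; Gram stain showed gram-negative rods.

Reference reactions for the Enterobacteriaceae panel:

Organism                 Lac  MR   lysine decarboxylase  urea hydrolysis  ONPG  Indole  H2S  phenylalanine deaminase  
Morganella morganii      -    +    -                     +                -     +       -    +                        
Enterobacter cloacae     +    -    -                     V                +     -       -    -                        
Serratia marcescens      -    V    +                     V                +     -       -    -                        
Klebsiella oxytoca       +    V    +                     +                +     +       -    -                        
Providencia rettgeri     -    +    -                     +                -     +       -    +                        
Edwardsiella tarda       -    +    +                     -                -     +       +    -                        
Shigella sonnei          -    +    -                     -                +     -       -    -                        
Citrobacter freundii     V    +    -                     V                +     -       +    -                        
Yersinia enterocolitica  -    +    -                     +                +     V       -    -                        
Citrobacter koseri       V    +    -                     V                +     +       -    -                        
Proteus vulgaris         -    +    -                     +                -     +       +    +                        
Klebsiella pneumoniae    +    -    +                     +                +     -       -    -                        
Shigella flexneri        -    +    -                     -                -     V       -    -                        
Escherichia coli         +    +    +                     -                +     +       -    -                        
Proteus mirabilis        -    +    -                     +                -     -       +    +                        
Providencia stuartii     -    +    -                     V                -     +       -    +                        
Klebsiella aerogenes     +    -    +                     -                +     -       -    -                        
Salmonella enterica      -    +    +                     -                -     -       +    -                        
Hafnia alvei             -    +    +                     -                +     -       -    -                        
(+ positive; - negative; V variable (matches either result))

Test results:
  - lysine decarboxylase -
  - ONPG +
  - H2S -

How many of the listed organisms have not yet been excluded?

4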